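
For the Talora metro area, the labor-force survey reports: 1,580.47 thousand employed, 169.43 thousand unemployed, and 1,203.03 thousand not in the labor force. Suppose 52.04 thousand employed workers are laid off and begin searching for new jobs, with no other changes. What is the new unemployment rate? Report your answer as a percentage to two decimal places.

New unemployment rate ≈ 12.66%.

Initially, labor force = 1,580.47 + 169.43 = 1,749.90 thousand, so u = 169.43/1,749.90 = 9.68%.
After the change, employed falls and unemployed rises by 52.04; labor force unchanged → E = 1,528.43, U = 221.47, labor force = 1,749.90 thousand.
New unemployment rate = 221.47 / 1,749.90 = 12.66%.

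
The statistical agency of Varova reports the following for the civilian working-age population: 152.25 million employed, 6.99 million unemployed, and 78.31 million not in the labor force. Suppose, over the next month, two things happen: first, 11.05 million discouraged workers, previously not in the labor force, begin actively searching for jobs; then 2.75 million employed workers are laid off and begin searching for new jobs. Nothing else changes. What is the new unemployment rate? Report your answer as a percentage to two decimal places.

Initially, labor force = 152.25 + 6.99 = 159.24 million, so u = 6.99/159.24 = 4.39%.
After the first change, unemployed and labor force both rise by 11.05 → E = 152.25, U = 18.04, labor force = 170.29 million.
After the second change, employed falls and unemployed rises by 2.75; labor force unchanged → E = 149.50, U = 20.79, labor force = 170.29 million.
New unemployment rate = 20.79 / 170.29 = 12.21%.

New unemployment rate ≈ 12.21%.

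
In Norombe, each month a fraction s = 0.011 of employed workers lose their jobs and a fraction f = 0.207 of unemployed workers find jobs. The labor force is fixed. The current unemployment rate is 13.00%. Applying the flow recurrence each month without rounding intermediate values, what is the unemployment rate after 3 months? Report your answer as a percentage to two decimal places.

With a fixed labor force, u_{t+1} = u_t + s·(1−u_t) − f·u_t = u_t·(1−s−f) + s.
Here 1−s−f = 0.782 and s = 0.011.
u_1 = 0.130000 × 0.782 + 0.011 = 0.112660.
u_2 = 0.112660 × 0.782 + 0.011 = 0.099100.
u_3 = 0.099100 × 0.782 + 0.011 = 0.088496.

Unemployment rate after three months ≈ 8.85%.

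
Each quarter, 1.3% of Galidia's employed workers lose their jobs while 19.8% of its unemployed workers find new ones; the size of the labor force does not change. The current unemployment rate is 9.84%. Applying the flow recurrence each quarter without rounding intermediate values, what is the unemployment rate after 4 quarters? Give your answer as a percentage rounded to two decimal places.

Unemployment rate after four quarters ≈ 7.59%.

With a fixed labor force, u_{t+1} = u_t + s·(1−u_t) − f·u_t = u_t·(1−s−f) + s.
Here 1−s−f = 0.789 and s = 0.013.
u_1 = 0.098400 × 0.789 + 0.013 = 0.090638.
u_2 = 0.090638 × 0.789 + 0.013 = 0.084513.
u_3 = 0.084513 × 0.789 + 0.013 = 0.079681.
u_4 = 0.079681 × 0.789 + 0.013 = 0.075868.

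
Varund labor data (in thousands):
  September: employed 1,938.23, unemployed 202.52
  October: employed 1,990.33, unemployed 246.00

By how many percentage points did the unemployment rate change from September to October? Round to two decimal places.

The unemployment rate changed by +1.54 percentage points.

September: labor force = 1,938.23 + 202.52 = 2,140.75; u = 202.52/2,140.75 = 9.46%.
October: labor force = 1,990.33 + 246.00 = 2,236.33; u = 246.00/2,236.33 = 11.00%.
Change = 11.00% − 9.46% = +1.54 pp.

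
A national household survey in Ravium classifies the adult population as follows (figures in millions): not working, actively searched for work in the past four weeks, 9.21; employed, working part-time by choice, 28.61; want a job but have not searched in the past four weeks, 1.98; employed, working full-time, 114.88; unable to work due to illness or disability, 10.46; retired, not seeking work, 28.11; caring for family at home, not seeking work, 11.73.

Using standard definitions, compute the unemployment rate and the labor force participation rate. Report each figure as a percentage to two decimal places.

Employed = 28.61 + 114.88 = 143.49 million.
Unemployed = 9.21 million.
Labor force = 143.49 + 9.21 = 152.70 million.
Not in labor force = 1.98 + 10.46 + 28.11 + 11.73 = 52.28 million (those not working and not actively searching are outside the labor force — including those who want a job but have given up searching).
Civilian working-age population = 152.70 + 52.28 = 204.98 million.
Unemployment rate = 9.21 / 152.70 = 6.03%.
Labor force participation rate = 152.70 / 204.98 = 74.50%.

Unemployment rate ≈ 6.03%; labor force participation rate ≈ 74.50%.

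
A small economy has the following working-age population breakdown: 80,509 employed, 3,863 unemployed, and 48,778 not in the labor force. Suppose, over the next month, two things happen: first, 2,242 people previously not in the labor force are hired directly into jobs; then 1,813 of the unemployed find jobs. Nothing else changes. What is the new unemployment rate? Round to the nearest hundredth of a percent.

Initially, labor force = 80,509 + 3,863 = 84,372, so u = 3,863/84,372 = 4.58%.
After the first change, employed and labor force both rise by 2,242; unemployed unchanged → E = 82,751, U = 3,863, labor force = 86,614.
After the second change, unemployed falls and employed rises by 1,813; labor force unchanged → E = 84,564, U = 2,050, labor force = 86,614.
New unemployment rate = 2,050 / 86,614 = 2.37%.

New unemployment rate ≈ 2.37%.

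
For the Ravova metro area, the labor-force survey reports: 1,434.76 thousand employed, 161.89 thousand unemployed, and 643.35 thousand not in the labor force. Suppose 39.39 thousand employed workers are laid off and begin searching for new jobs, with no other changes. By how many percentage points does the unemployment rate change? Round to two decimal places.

The unemployment rate changes by +2.47 percentage points.

Initially, labor force = 1,434.76 + 161.89 = 1,596.65 thousand, so u = 161.89/1,596.65 = 10.14%.
After the change, employed falls and unemployed rises by 39.39; labor force unchanged → E = 1,395.37, U = 201.28, labor force = 1,596.65 thousand.
New unemployment rate = 201.28 / 1,596.65 = 12.61%.
Change = 12.61% − 10.14% = +2.47 percentage points.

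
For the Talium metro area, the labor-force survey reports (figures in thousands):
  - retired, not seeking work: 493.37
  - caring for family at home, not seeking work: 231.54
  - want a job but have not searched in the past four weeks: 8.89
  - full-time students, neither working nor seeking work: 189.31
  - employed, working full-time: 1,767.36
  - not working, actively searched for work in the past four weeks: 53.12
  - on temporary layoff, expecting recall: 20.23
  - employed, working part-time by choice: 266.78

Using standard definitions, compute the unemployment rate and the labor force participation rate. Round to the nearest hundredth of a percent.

Employed = 1,767.36 + 266.78 = 2,034.14 thousand.
Unemployed = 53.12 + 20.23 = 73.35 thousand (jobless and actively searching, or on temporary layoff).
Labor force = 2,034.14 + 73.35 = 2,107.49 thousand.
Not in labor force = 493.37 + 231.54 + 8.89 + 189.31 = 923.11 thousand (those not working and not actively searching are outside the labor force — including those who want a job but have given up searching).
Civilian working-age population = 2,107.49 + 923.11 = 3,030.60 thousand.
Unemployment rate = 73.35 / 2,107.49 = 3.48%.
Labor force participation rate = 2,107.49 / 3,030.60 = 69.54%.

Unemployment rate ≈ 3.48%; labor force participation rate ≈ 69.54%.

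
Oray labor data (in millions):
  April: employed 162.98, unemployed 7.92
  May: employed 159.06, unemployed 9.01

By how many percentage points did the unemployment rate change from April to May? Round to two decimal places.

April: labor force = 162.98 + 7.92 = 170.90; u = 7.92/170.90 = 4.63%.
May: labor force = 159.06 + 9.01 = 168.07; u = 9.01/168.07 = 5.36%.
Change = 5.36% − 4.63% = +0.73 pp.

The unemployment rate changed by +0.73 percentage points.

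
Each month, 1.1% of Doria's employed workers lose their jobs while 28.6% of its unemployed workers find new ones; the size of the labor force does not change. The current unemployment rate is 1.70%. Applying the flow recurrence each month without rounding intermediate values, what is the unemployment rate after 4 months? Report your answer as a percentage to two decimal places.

Unemployment rate after four months ≈ 3.21%.

With a fixed labor force, u_{t+1} = u_t + s·(1−u_t) − f·u_t = u_t·(1−s−f) + s.
Here 1−s−f = 0.703 and s = 0.011.
u_1 = 0.017000 × 0.703 + 0.011 = 0.022951.
u_2 = 0.022951 × 0.703 + 0.011 = 0.027135.
u_3 = 0.027135 × 0.703 + 0.011 = 0.030076.
u_4 = 0.030076 × 0.703 + 0.011 = 0.032143.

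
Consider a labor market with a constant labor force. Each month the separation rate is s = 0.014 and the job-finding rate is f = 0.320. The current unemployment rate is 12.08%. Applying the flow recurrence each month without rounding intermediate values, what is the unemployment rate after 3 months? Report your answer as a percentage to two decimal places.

Unemployment rate after three months ≈ 6.52%.

With a fixed labor force, u_{t+1} = u_t + s·(1−u_t) − f·u_t = u_t·(1−s−f) + s.
Here 1−s−f = 0.666 and s = 0.014.
u_1 = 0.120800 × 0.666 + 0.014 = 0.094453.
u_2 = 0.094453 × 0.666 + 0.014 = 0.076906.
u_3 = 0.076906 × 0.666 + 0.014 = 0.065219.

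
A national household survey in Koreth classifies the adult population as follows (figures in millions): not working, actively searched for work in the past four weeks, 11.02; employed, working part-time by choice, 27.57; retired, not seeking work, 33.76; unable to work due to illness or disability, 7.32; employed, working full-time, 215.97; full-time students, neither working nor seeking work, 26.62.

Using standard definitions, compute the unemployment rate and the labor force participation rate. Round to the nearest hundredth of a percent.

Employed = 27.57 + 215.97 = 243.54 million.
Unemployed = 11.02 million.
Labor force = 243.54 + 11.02 = 254.56 million.
Not in labor force = 33.76 + 7.32 + 26.62 = 67.70 million (those not working and not actively searching are outside the labor force).
Civilian working-age population = 254.56 + 67.70 = 322.26 million.
Unemployment rate = 11.02 / 254.56 = 4.33%.
Labor force participation rate = 254.56 / 322.26 = 78.99%.

Unemployment rate ≈ 4.33%; labor force participation rate ≈ 78.99%.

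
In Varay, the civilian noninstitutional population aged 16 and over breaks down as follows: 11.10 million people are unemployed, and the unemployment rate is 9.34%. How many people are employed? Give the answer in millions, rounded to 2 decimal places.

Labor force = U / u = 11.10 / 0.0934 ≈ 118.84 million.
Employed = labor force − unemployed = 118.84 − 11.10 = 107.74 million.

About 107.74 million are employed.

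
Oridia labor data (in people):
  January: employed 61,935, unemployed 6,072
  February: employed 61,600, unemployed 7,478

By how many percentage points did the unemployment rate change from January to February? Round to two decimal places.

January: labor force = 61,935 + 6,072 = 68,007; u = 6,072/68,007 = 8.93%.
February: labor force = 61,600 + 7,478 = 69,078; u = 7,478/69,078 = 10.83%.
Change = 10.83% − 8.93% = +1.90 pp.

The unemployment rate changed by +1.90 percentage points.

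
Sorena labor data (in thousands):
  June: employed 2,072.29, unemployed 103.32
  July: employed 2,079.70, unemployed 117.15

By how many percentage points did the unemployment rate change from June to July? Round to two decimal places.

The unemployment rate changed by +0.58 percentage points.

June: labor force = 2,072.29 + 103.32 = 2,175.61; u = 103.32/2,175.61 = 4.75%.
July: labor force = 2,079.70 + 117.15 = 2,196.85; u = 117.15/2,196.85 = 5.33%.
Change = 5.33% − 4.75% = +0.58 pp.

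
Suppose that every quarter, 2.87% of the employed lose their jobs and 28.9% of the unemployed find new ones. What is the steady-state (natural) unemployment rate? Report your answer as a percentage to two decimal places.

At steady state the flows balance: s·E = f·U, so U/(E+U) = s/(s+f).
u* = 2.87 / (2.87 + 28.9) = 2.87 / 31.77 = 9.03%.

Steady-state unemployment rate ≈ 9.03%.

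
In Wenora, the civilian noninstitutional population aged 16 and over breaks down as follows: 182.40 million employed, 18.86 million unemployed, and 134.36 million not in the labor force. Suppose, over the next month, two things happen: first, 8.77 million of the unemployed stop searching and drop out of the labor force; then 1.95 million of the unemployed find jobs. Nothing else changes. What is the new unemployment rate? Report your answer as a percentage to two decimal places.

New unemployment rate ≈ 4.23%.

Initially, labor force = 182.40 + 18.86 = 201.26 million, so u = 18.86/201.26 = 9.37%.
After the first change, unemployed and labor force both fall by 8.77 → E = 182.40, U = 10.09, labor force = 192.49 million.
After the second change, unemployed falls and employed rises by 1.95; labor force unchanged → E = 184.35, U = 8.14, labor force = 192.49 million.
New unemployment rate = 8.14 / 192.49 = 4.23%.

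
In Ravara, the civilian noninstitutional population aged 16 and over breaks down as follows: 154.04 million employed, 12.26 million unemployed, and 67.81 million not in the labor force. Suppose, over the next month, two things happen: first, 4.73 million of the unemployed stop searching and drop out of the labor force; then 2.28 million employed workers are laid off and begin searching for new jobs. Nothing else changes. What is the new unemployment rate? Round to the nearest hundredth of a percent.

New unemployment rate ≈ 6.07%.

Initially, labor force = 154.04 + 12.26 = 166.30 million, so u = 12.26/166.30 = 7.37%.
After the first change, unemployed and labor force both fall by 4.73 → E = 154.04, U = 7.53, labor force = 161.57 million.
After the second change, employed falls and unemployed rises by 2.28; labor force unchanged → E = 151.76, U = 9.81, labor force = 161.57 million.
New unemployment rate = 9.81 / 161.57 = 6.07%.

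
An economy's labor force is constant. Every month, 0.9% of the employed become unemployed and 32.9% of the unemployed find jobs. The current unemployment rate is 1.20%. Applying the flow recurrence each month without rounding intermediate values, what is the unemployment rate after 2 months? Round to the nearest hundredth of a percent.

With a fixed labor force, u_{t+1} = u_t + s·(1−u_t) − f·u_t = u_t·(1−s−f) + s.
Here 1−s−f = 0.662 and s = 0.009.
u_1 = 0.012000 × 0.662 + 0.009 = 0.016944.
u_2 = 0.016944 × 0.662 + 0.009 = 0.020217.

Unemployment rate after two months ≈ 2.02%.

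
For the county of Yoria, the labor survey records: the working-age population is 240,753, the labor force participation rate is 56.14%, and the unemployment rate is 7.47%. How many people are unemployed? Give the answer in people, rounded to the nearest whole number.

Labor force = 0.5614 × 240,753 = 135,159.
Unemployed = 0.0747 × 135,159 ≈ 10,096.

About 10,096 are unemployed.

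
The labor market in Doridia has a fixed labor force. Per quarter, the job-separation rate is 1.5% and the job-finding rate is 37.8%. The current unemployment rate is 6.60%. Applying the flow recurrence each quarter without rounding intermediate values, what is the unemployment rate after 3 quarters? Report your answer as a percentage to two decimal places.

With a fixed labor force, u_{t+1} = u_t + s·(1−u_t) − f·u_t = u_t·(1−s−f) + s.
Here 1−s−f = 0.607 and s = 0.015.
u_1 = 0.066000 × 0.607 + 0.015 = 0.055062.
u_2 = 0.055062 × 0.607 + 0.015 = 0.048423.
u_3 = 0.048423 × 0.607 + 0.015 = 0.044393.

Unemployment rate after three quarters ≈ 4.44%.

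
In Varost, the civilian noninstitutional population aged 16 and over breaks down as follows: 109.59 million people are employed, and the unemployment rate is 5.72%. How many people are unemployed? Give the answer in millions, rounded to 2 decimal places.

About 6.65 million are unemployed.

Let U be the number unemployed. The labor force is E + U, and U/(E+U) = 0.0572.
So U = 0.0572 × 109.59 / (1 − 0.0572) = 6.2685 / 0.9428 ≈ 6.65 million.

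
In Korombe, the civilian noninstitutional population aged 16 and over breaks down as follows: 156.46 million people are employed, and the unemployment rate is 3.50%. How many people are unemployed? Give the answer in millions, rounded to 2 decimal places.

About 5.67 million are unemployed.

Let U be the number unemployed. The labor force is E + U, and U/(E+U) = 0.0350.
So U = 0.0350 × 156.46 / (1 − 0.0350) = 5.4761 / 0.9650 ≈ 5.67 million.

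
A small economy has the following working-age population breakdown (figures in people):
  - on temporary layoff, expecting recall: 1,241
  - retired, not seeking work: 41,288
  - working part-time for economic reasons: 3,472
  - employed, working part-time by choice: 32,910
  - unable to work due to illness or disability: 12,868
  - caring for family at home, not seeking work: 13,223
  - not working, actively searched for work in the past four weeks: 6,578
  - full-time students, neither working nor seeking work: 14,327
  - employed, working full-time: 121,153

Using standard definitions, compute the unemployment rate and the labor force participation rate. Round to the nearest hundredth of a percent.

Employed = 3,472 + 32,910 + 121,153 = 157,535 (anyone who worked, including part-time for economic reasons, counts as employed).
Unemployed = 1,241 + 6,578 = 7,819 (jobless and actively searching, or on temporary layoff).
Labor force = 157,535 + 7,819 = 165,354.
Not in labor force = 41,288 + 12,868 + 13,223 + 14,327 = 81,706 (those not working and not actively searching are outside the labor force).
Civilian working-age population = 165,354 + 81,706 = 247,060.
Unemployment rate = 7,819 / 165,354 = 4.73%.
Labor force participation rate = 165,354 / 247,060 = 66.93%.

Unemployment rate ≈ 4.73%; labor force participation rate ≈ 66.93%.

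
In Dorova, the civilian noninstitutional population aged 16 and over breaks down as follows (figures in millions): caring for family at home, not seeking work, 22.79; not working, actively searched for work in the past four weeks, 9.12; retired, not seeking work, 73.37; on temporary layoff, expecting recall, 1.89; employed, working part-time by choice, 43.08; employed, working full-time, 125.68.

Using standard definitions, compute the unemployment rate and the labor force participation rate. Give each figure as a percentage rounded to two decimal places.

Employed = 43.08 + 125.68 = 168.76 million.
Unemployed = 9.12 + 1.89 = 11.01 million (jobless and actively searching, or on temporary layoff).
Labor force = 168.76 + 11.01 = 179.77 million.
Not in labor force = 22.79 + 73.37 = 96.16 million (those not working and not actively searching are outside the labor force).
Civilian working-age population = 179.77 + 96.16 = 275.93 million.
Unemployment rate = 11.01 / 179.77 = 6.12%.
Labor force participation rate = 179.77 / 275.93 = 65.15%.

Unemployment rate ≈ 6.12%; labor force participation rate ≈ 65.15%.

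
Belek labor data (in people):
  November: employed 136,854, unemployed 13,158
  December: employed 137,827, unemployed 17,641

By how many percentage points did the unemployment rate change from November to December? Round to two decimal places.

November: labor force = 136,854 + 13,158 = 150,012; u = 13,158/150,012 = 8.77%.
December: labor force = 137,827 + 17,641 = 155,468; u = 17,641/155,468 = 11.35%.
Change = 11.35% − 8.77% = +2.58 pp.

The unemployment rate changed by +2.58 percentage points.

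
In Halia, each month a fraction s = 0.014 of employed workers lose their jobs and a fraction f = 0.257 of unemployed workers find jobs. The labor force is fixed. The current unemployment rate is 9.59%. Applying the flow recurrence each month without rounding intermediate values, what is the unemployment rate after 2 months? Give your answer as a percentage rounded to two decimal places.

With a fixed labor force, u_{t+1} = u_t + s·(1−u_t) − f·u_t = u_t·(1−s−f) + s.
Here 1−s−f = 0.729 and s = 0.014.
u_1 = 0.095900 × 0.729 + 0.014 = 0.083911.
u_2 = 0.083911 × 0.729 + 0.014 = 0.075171.

Unemployment rate after two months ≈ 7.52%.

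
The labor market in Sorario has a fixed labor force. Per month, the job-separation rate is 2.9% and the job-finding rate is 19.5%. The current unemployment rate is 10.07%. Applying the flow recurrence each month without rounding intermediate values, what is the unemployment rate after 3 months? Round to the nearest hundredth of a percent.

Unemployment rate after three months ≈ 11.60%.

With a fixed labor force, u_{t+1} = u_t + s·(1−u_t) − f·u_t = u_t·(1−s−f) + s.
Here 1−s−f = 0.776 and s = 0.029.
u_1 = 0.100700 × 0.776 + 0.029 = 0.107143.
u_2 = 0.107143 × 0.776 + 0.029 = 0.112143.
u_3 = 0.112143 × 0.776 + 0.029 = 0.116023.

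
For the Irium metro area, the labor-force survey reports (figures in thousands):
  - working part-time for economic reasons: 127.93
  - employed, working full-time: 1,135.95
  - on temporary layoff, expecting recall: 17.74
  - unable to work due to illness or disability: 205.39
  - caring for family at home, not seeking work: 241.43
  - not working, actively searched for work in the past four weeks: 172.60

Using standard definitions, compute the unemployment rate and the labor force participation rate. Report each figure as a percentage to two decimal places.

Unemployment rate ≈ 13.09%; labor force participation rate ≈ 76.50%.

Employed = 127.93 + 1,135.95 = 1,263.88 thousand (anyone who worked, including part-time for economic reasons, counts as employed).
Unemployed = 17.74 + 172.60 = 190.34 thousand (jobless and actively searching, or on temporary layoff).
Labor force = 1,263.88 + 190.34 = 1,454.22 thousand.
Not in labor force = 205.39 + 241.43 = 446.82 thousand (those not working and not actively searching are outside the labor force).
Civilian working-age population = 1,454.22 + 446.82 = 1,901.04 thousand.
Unemployment rate = 190.34 / 1,454.22 = 13.09%.
Labor force participation rate = 1,454.22 / 1,901.04 = 76.50%.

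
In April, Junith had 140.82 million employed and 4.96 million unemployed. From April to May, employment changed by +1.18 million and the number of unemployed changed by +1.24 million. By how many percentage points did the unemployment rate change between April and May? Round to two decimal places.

April: labor force = 140.82 + 4.96 = 145.78; u = 4.96/145.78 = 3.40%.
May: labor force = 142.00 + 6.20 = 148.20; u = 6.20/148.20 = 4.18%.
Change = 4.18% − 3.40% = +0.78 pp.

The unemployment rate changed by +0.78 percentage points.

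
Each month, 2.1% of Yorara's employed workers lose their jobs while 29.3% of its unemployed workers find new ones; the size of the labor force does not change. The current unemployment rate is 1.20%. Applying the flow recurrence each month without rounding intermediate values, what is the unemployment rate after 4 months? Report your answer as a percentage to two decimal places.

Unemployment rate after four months ≈ 5.47%.

With a fixed labor force, u_{t+1} = u_t + s·(1−u_t) − f·u_t = u_t·(1−s−f) + s.
Here 1−s−f = 0.686 and s = 0.021.
u_1 = 0.012000 × 0.686 + 0.021 = 0.029232.
u_2 = 0.029232 × 0.686 + 0.021 = 0.041053.
u_3 = 0.041053 × 0.686 + 0.021 = 0.049162.
u_4 = 0.049162 × 0.686 + 0.021 = 0.054725.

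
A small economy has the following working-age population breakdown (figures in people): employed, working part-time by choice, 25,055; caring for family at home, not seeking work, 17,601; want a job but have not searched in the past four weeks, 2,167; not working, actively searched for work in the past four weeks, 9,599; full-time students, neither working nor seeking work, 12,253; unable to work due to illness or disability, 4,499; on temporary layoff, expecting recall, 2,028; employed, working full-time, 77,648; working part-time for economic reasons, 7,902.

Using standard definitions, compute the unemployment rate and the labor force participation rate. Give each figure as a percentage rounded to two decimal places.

Employed = 25,055 + 77,648 + 7,902 = 110,605 (anyone who worked, including part-time for economic reasons, counts as employed).
Unemployed = 9,599 + 2,028 = 11,627 (jobless and actively searching, or on temporary layoff).
Labor force = 110,605 + 11,627 = 122,232.
Not in labor force = 17,601 + 2,167 + 12,253 + 4,499 = 36,520 (those not working and not actively searching are outside the labor force — including those who want a job but have given up searching).
Civilian working-age population = 122,232 + 36,520 = 158,752.
Unemployment rate = 11,627 / 122,232 = 9.51%.
Labor force participation rate = 122,232 / 158,752 = 77.00%.

Unemployment rate ≈ 9.51%; labor force participation rate ≈ 77.00%.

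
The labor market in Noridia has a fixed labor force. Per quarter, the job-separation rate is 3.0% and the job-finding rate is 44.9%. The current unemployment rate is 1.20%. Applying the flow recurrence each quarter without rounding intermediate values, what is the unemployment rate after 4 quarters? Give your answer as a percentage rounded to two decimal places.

Unemployment rate after four quarters ≈ 5.89%.

With a fixed labor force, u_{t+1} = u_t + s·(1−u_t) − f·u_t = u_t·(1−s−f) + s.
Here 1−s−f = 0.521 and s = 0.030.
u_1 = 0.012000 × 0.521 + 0.030 = 0.036252.
u_2 = 0.036252 × 0.521 + 0.030 = 0.048887.
u_3 = 0.048887 × 0.521 + 0.030 = 0.055470.
u_4 = 0.055470 × 0.521 + 0.030 = 0.058900.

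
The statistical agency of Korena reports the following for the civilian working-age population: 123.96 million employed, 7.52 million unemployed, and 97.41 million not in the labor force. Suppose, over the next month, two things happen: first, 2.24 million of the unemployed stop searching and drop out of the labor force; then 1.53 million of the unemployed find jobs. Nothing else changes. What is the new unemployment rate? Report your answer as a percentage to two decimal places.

New unemployment rate ≈ 2.90%.

Initially, labor force = 123.96 + 7.52 = 131.48 million, so u = 7.52/131.48 = 5.72%.
After the first change, unemployed and labor force both fall by 2.24 → E = 123.96, U = 5.28, labor force = 129.24 million.
After the second change, unemployed falls and employed rises by 1.53; labor force unchanged → E = 125.49, U = 3.75, labor force = 129.24 million.
New unemployment rate = 3.75 / 129.24 = 2.90%.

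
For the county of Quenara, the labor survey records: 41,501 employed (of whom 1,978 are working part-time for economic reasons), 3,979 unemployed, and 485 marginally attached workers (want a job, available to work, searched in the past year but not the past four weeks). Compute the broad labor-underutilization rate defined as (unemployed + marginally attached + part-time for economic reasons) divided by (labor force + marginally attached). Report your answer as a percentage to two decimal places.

Labor force = 41,501 + 3,979 = 45,480.
Numerator = 3,979 + 485 + 1,978 = 6,442.
Denominator = 45,480 + 485 = 45,965.
Broad rate = 6,442 / 45,965 = 14.02%.

Broad underutilization rate ≈ 14.02%.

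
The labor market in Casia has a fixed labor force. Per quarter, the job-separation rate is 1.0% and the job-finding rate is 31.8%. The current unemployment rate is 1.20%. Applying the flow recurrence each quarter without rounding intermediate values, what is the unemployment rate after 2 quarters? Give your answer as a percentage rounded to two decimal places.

Unemployment rate after two quarters ≈ 2.21%.

With a fixed labor force, u_{t+1} = u_t + s·(1−u_t) − f·u_t = u_t·(1−s−f) + s.
Here 1−s−f = 0.672 and s = 0.010.
u_1 = 0.012000 × 0.672 + 0.010 = 0.018064.
u_2 = 0.018064 × 0.672 + 0.010 = 0.022139.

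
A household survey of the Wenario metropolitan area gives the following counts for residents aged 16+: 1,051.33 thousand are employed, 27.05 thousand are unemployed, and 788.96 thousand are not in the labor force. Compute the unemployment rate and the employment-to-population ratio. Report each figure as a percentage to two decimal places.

Unemployment rate ≈ 2.51%; employment-population ratio ≈ 56.30%.

Labor force = employed + unemployed = 1,051.33 + 27.05 = 1,078.38 thousand.
Working-age population = 1,078.38 + 788.96 = 1,867.34 thousand.
Unemployment rate = 27.05 / 1,078.38 = 2.51%.
Employment-population ratio = 1,051.33 / 1,867.34 = 56.30%.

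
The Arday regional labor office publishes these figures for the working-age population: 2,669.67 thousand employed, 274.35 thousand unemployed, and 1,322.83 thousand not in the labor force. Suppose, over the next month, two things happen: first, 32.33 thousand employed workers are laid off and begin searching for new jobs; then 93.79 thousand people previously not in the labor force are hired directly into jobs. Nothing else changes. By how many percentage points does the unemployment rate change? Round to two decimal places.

Initially, labor force = 2,669.67 + 274.35 = 2,944.02 thousand, so u = 274.35/2,944.02 = 9.32%.
After the first change, employed falls and unemployed rises by 32.33; labor force unchanged → E = 2,637.34, U = 306.68, labor force = 2,944.02 thousand.
After the second change, employed and labor force both rise by 93.79; unemployed unchanged → E = 2,731.13, U = 306.68, labor force = 3,037.81 thousand.
New unemployment rate = 306.68 / 3,037.81 = 10.10%.
Change = 10.10% − 9.32% = +0.78 percentage points.

The unemployment rate changes by +0.78 percentage points.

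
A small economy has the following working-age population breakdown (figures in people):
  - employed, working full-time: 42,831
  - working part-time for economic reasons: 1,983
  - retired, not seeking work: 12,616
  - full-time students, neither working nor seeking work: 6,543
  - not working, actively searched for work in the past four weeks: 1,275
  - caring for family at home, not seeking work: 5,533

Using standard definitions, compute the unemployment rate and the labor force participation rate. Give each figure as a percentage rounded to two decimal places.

Employed = 42,831 + 1,983 = 44,814 (anyone who worked, including part-time for economic reasons, counts as employed).
Unemployed = 1,275.
Labor force = 44,814 + 1,275 = 46,089.
Not in labor force = 12,616 + 6,543 + 5,533 = 24,692 (those not working and not actively searching are outside the labor force).
Civilian working-age population = 46,089 + 24,692 = 70,781.
Unemployment rate = 1,275 / 46,089 = 2.77%.
Labor force participation rate = 46,089 / 70,781 = 65.11%.

Unemployment rate ≈ 2.77%; labor force participation rate ≈ 65.11%.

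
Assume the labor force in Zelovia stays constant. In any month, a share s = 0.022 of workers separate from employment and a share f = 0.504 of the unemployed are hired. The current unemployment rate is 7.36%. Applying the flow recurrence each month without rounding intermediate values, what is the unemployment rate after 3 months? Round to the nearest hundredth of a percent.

With a fixed labor force, u_{t+1} = u_t + s·(1−u_t) − f·u_t = u_t·(1−s−f) + s.
Here 1−s−f = 0.474 and s = 0.022.
u_1 = 0.073600 × 0.474 + 0.022 = 0.056886.
u_2 = 0.056886 × 0.474 + 0.022 = 0.048964.
u_3 = 0.048964 × 0.474 + 0.022 = 0.045209.

Unemployment rate after three months ≈ 4.52%.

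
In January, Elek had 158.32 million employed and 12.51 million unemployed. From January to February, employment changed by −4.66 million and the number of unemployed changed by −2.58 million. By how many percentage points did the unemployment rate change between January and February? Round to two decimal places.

January: labor force = 158.32 + 12.51 = 170.83; u = 12.51/170.83 = 7.32%.
February: labor force = 153.66 + 9.93 = 163.59; u = 9.93/163.59 = 6.07%.
Change = 6.07% − 7.32% = −1.25 pp.

The unemployment rate changed by −1.25 percentage points.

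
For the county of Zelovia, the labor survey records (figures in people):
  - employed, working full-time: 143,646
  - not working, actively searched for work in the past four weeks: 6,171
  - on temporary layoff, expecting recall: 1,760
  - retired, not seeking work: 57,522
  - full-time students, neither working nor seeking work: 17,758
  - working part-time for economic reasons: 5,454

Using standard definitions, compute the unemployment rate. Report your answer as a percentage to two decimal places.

Unemployment rate ≈ 5.05%.

Employed = 143,646 + 5,454 = 149,100 (anyone who worked, including part-time for economic reasons, counts as employed).
Unemployed = 6,171 + 1,760 = 7,931 (jobless and actively searching, or on temporary layoff).
Labor force = 149,100 + 7,931 = 157,031.
Unemployment rate = 7,931 / 157,031 = 5.05%.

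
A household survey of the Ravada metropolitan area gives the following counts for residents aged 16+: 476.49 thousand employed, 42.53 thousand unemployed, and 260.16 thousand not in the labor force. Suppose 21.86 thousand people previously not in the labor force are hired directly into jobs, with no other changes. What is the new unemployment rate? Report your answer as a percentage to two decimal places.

Initially, labor force = 476.49 + 42.53 = 519.02 thousand, so u = 42.53/519.02 = 8.19%.
After the change, employed and labor force both rise by 21.86; unemployed unchanged → E = 498.35, U = 42.53, labor force = 540.88 thousand.
New unemployment rate = 42.53 / 540.88 = 7.86%.

New unemployment rate ≈ 7.86%.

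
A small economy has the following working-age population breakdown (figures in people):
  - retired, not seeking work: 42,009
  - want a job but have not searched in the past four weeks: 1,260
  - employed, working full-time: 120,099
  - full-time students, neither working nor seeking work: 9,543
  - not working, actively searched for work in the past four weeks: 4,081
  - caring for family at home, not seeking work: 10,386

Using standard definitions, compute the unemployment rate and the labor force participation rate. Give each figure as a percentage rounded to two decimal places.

Employed = 120,099.
Unemployed = 4,081.
Labor force = 120,099 + 4,081 = 124,180.
Not in labor force = 42,009 + 1,260 + 9,543 + 10,386 = 63,198 (those not working and not actively searching are outside the labor force — including those who want a job but have given up searching).
Civilian working-age population = 124,180 + 63,198 = 187,378.
Unemployment rate = 4,081 / 124,180 = 3.29%.
Labor force participation rate = 124,180 / 187,378 = 66.27%.

Unemployment rate ≈ 3.29%; labor force participation rate ≈ 66.27%.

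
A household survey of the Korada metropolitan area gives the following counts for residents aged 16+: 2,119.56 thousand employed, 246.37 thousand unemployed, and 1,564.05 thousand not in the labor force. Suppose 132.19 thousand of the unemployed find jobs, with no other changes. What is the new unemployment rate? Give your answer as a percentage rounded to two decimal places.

New unemployment rate ≈ 4.83%.

Initially, labor force = 2,119.56 + 246.37 = 2,365.93 thousand, so u = 246.37/2,365.93 = 10.41%.
After the change, unemployed falls and employed rises by 132.19; labor force unchanged → E = 2,251.75, U = 114.18, labor force = 2,365.93 thousand.
New unemployment rate = 114.18 / 2,365.93 = 4.83%.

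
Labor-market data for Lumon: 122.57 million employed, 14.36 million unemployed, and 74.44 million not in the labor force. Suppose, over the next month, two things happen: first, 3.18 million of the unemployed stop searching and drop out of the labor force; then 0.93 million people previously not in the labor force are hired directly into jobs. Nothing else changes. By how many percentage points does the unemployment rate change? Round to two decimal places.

Initially, labor force = 122.57 + 14.36 = 136.93 million, so u = 14.36/136.93 = 10.49%.
After the first change, unemployed and labor force both fall by 3.18 → E = 122.57, U = 11.18, labor force = 133.75 million.
After the second change, employed and labor force both rise by 0.93; unemployed unchanged → E = 123.50, U = 11.18, labor force = 134.68 million.
New unemployment rate = 11.18 / 134.68 = 8.30%.
Change = 8.30% − 10.49% = −2.19 percentage points.

The unemployment rate changes by −2.19 percentage points.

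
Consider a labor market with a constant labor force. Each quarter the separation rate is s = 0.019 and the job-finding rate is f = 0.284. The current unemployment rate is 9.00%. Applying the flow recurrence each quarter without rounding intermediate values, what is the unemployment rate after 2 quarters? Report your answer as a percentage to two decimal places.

With a fixed labor force, u_{t+1} = u_t + s·(1−u_t) − f·u_t = u_t·(1−s−f) + s.
Here 1−s−f = 0.697 and s = 0.019.
u_1 = 0.090000 × 0.697 + 0.019 = 0.081730.
u_2 = 0.081730 × 0.697 + 0.019 = 0.075966.

Unemployment rate after two quarters ≈ 7.60%.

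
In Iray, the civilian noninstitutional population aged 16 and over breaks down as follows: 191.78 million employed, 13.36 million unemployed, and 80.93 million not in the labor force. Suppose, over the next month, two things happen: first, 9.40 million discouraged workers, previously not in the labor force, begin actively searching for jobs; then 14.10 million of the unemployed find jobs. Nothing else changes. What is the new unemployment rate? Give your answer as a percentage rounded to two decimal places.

New unemployment rate ≈ 4.04%.

Initially, labor force = 191.78 + 13.36 = 205.14 million, so u = 13.36/205.14 = 6.51%.
After the first change, unemployed and labor force both rise by 9.40 → E = 191.78, U = 22.76, labor force = 214.54 million.
After the second change, unemployed falls and employed rises by 14.10; labor force unchanged → E = 205.88, U = 8.66, labor force = 214.54 million.
New unemployment rate = 8.66 / 214.54 = 4.04%.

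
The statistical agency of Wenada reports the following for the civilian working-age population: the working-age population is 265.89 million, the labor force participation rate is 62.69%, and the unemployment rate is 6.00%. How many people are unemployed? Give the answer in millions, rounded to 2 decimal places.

About 10.00 million are unemployed.

Labor force = 0.6269 × 265.89 = 166.69 million.
Unemployed = 0.0600 × 166.69 ≈ 10.00 million.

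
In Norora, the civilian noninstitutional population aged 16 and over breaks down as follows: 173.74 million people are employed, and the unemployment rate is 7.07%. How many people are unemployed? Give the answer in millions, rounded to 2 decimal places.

Let U be the number unemployed. The labor force is E + U, and U/(E+U) = 0.0707.
So U = 0.0707 × 173.74 / (1 − 0.0707) = 12.2834 / 0.9293 ≈ 13.22 million.

About 13.22 million are unemployed.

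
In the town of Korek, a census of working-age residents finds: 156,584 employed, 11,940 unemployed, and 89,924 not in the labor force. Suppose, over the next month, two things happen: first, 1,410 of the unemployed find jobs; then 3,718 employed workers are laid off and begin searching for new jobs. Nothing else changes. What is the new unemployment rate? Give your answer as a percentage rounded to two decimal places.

Initially, labor force = 156,584 + 11,940 = 168,524, so u = 11,940/168,524 = 7.09%.
After the first change, unemployed falls and employed rises by 1,410; labor force unchanged → E = 157,994, U = 10,530, labor force = 168,524.
After the second change, employed falls and unemployed rises by 3,718; labor force unchanged → E = 154,276, U = 14,248, labor force = 168,524.
New unemployment rate = 14,248 / 168,524 = 8.45%.

New unemployment rate ≈ 8.45%.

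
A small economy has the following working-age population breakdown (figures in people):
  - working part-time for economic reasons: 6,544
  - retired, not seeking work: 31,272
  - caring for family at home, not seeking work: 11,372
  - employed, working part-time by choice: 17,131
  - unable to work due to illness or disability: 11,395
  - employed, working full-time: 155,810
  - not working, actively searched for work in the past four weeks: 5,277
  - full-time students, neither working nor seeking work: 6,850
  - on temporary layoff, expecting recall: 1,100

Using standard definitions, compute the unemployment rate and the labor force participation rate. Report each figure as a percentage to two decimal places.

Unemployment rate ≈ 3.43%; labor force participation rate ≈ 75.32%.

Employed = 6,544 + 17,131 + 155,810 = 179,485 (anyone who worked, including part-time for economic reasons, counts as employed).
Unemployed = 5,277 + 1,100 = 6,377 (jobless and actively searching, or on temporary layoff).
Labor force = 179,485 + 6,377 = 185,862.
Not in labor force = 31,272 + 11,372 + 11,395 + 6,850 = 60,889 (those not working and not actively searching are outside the labor force).
Civilian working-age population = 185,862 + 60,889 = 246,751.
Unemployment rate = 6,377 / 185,862 = 3.43%.
Labor force participation rate = 185,862 / 246,751 = 75.32%.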